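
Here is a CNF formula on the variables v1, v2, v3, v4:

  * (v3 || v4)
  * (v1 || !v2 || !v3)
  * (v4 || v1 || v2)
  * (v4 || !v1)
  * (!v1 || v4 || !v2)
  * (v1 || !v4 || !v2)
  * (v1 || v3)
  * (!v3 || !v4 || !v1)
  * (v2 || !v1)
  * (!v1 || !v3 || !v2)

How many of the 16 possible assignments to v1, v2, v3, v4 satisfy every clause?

2

The models are:
  v1=F v2=F v3=T v4=T
  v1=T v2=T v3=F v4=T
Count: 2.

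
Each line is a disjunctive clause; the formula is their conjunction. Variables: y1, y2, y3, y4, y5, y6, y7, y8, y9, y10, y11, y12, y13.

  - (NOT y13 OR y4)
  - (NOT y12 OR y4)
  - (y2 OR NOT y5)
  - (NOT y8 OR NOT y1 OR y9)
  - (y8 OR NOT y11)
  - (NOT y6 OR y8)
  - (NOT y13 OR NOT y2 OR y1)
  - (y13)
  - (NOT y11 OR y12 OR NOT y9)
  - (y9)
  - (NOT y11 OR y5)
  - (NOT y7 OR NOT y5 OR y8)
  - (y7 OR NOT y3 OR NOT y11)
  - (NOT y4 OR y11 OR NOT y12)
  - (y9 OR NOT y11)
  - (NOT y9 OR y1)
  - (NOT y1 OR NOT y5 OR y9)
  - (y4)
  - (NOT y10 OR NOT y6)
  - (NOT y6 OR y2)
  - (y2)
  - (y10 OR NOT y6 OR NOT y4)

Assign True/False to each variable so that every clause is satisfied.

The clause (y13) is unit: y13 must be True.
Unit propagation: (y4) forces y4 = True.
The clause (y9) is unit: y9 must be True.
(y1) is a unit clause, so y1 = True.
Unit propagation: (y2) forces y2 = True.
y3 occurs only negated in the remaining clauses — set y3 = False.
y6 occurs only negated in the remaining clauses — set y6 = False.
Set y5 = False and propagate.
  then y11 is forced to False.
  then y12 is forced to False.
y7, y8, y10 are now unconstrained; take y7 = True, y8 = False, y10 = False.

y1=True, y2=True, y3=False, y4=True, y5=False, y6=False, y7=True, y8=False, y9=True, y10=False, y11=False, y12=False, y13=True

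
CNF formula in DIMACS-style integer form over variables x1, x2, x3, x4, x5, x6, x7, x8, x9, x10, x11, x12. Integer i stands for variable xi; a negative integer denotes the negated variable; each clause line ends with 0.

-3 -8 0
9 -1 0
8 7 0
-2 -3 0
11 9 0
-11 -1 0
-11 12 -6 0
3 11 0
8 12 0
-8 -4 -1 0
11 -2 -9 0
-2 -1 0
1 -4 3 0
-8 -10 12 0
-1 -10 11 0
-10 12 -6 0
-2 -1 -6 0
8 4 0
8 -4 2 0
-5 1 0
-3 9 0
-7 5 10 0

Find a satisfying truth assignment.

Pure literal: x6 appears only negated; assign x6 = False.
x12 occurs only positively in the remaining clauses — set x12 = True.
Branch on x1: take x1 = False.
  then x5 is forced to False.
Branch on x2: take x2 = False.
The remaining clauses are satisfied by x3 = False, x4 = False, x7 = True, x8 = True, x9 = False, x10 = True, x11 = True.

x1 = F  x2 = F  x3 = F  x4 = F  x5 = F  x6 = F  x7 = T  x8 = T  x9 = F  x10 = T  x11 = T  x12 = T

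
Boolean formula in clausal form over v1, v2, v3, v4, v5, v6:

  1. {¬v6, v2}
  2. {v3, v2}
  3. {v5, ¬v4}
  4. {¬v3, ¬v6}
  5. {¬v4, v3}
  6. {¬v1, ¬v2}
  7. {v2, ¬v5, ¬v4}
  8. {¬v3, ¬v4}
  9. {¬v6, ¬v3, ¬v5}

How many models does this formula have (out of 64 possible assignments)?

Split on v3, then v2.
  v3=1, v2=1: remaining (v1,v4,v5,v6) ∈ {(0,0,0,0); (0,0,1,0)} — 2.
  v3=1, v2=0: remaining (v1,v4,v5,v6) ∈ {(0,0,0,0); (0,0,1,0); (1,0,0,0); (1,0,1,0)} — 4.
  v3=0, v2=1: remaining (v1,v4,v5,v6) ∈ {(0,0,0,0); (0,0,0,1); (0,0,1,0); (0,0,1,1)} — 4.
  v3=0, v2=0: a clause becomes empty — 0.
Total: 2 + 4 + 4 + 0 = 10.

10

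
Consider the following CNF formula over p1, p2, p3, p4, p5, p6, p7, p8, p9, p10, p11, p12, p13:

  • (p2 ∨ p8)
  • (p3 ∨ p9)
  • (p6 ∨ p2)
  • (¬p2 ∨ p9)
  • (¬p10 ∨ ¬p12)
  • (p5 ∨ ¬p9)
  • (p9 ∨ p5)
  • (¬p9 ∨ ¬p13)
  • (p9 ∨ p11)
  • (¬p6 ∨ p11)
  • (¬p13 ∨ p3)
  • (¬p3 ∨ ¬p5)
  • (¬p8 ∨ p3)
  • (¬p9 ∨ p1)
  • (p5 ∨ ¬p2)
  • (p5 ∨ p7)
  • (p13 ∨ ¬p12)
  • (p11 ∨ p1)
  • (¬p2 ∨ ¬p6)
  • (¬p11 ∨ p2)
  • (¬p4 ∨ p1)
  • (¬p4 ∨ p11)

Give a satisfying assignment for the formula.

p1=True, p2=True, p3=False, p4=False, p5=True, p6=False, p7=False, p8=False, p9=True, p10=False, p11=False, p12=False, p13=False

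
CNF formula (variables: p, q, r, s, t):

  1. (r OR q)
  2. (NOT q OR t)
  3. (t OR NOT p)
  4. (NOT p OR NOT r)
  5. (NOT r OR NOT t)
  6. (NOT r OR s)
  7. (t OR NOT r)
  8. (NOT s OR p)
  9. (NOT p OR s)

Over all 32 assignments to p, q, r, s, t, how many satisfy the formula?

The models are:
  p=F q=T r=F s=F t=T
  p=T q=T r=F s=T t=T
That's 2 in total.

2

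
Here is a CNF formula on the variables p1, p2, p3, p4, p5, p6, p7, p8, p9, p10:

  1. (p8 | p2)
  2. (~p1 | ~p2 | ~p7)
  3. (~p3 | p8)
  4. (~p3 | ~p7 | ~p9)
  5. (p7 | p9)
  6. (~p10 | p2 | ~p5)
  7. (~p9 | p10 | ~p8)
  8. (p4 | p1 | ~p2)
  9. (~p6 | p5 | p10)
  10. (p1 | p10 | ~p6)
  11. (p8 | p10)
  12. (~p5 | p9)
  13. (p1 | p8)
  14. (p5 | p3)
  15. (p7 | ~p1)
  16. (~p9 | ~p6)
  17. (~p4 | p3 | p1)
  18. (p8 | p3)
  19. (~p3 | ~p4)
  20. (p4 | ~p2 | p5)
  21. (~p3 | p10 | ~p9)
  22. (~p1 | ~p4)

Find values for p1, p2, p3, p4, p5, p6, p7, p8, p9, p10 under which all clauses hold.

Pure literal: p6 appears only negated; assign p6 = False.
Set p1 = True and propagate.
  then p7 is forced to True.
  then p2 is forced to False.
  then p8 is forced to True.
  then p4 is forced to False.
Try p3 = True.
  then p9 is forced to False.
  then p5 is forced to False.
p10 is now unconstrained; take p10 = True.
Every clause has at least one true literal under this assignment.
Check each clause:
  1. (p2 | p8) — p8 is true.
  2. (~p1 | ~p7 | ~p2) — ~p2 is true.
  3. (p8 | ~p3) — p8 is true.
  4. (~p3 | ~p7 | ~p9) — ~p9 is true.
  5. (p7 | p9) — p7 is true.
  6. (~p5 | ~p10 | p2) — ~p5 is true.
  7. (p10 | ~p9 | ~p8) — p10 is true.
  8. (p1 | ~p2 | p4) — p1 is true.
  9. (p5 | ~p6 | p10) — ~p6 is true.
  10. (p1 | ~p6 | p10) — p1 is true.
  11. (p8 | p10) — p8 is true.
  12. (p9 | ~p5) — ~p5 is true.
  13. (p1 | p8) — p8 is true.
  14. (p3 | p5) — p3 is true.
  15. (p7 | ~p1) — p7 is true.
  16. (~p6 | ~p9) — ~p6 is true.
  17. (p1 | p3 | ~p4) — p1 is true.
  18. (p3 | p8) — p8 is true.
  19. (~p3 | ~p4) — ~p4 is true.
  20. (p4 | p5 | ~p2) — ~p2 is true.
  21. (~p9 | ~p3 | p10) — p10 is true.
  22. (~p1 | ~p4) — ~p4 is true.

p1=True, p2=False, p3=True, p4=False, p5=False, p6=False, p7=True, p8=True, p9=False, p10=True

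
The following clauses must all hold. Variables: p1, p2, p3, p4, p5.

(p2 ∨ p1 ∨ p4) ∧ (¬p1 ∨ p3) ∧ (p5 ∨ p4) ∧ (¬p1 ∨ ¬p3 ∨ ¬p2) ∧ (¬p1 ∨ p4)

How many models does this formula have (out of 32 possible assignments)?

12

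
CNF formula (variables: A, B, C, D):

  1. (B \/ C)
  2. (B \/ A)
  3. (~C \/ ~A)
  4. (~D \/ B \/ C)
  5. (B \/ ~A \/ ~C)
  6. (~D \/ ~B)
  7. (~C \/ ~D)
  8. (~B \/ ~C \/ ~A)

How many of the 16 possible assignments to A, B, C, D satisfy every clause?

3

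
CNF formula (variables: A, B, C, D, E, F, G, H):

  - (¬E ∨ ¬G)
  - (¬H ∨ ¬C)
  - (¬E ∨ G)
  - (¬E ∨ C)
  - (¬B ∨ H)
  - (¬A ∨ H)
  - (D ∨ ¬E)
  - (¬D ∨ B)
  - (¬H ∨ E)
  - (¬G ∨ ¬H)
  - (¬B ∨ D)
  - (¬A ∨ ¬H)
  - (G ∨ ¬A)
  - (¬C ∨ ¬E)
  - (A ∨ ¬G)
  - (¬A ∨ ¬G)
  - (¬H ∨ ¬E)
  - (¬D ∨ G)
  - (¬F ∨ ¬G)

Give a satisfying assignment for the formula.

Pure literal: F appears only negated; assign F = False.
Branch on A: take A = False.
  then G is forced to False.
  then E is forced to False.
  then H is forced to False.
  then B is forced to False.
  then D is forced to False.
C is now unconstrained; take C = False.
Every clause has at least one true literal under this assignment.

A=F, B=F, C=F, D=F, E=F, F=F, G=F, H=F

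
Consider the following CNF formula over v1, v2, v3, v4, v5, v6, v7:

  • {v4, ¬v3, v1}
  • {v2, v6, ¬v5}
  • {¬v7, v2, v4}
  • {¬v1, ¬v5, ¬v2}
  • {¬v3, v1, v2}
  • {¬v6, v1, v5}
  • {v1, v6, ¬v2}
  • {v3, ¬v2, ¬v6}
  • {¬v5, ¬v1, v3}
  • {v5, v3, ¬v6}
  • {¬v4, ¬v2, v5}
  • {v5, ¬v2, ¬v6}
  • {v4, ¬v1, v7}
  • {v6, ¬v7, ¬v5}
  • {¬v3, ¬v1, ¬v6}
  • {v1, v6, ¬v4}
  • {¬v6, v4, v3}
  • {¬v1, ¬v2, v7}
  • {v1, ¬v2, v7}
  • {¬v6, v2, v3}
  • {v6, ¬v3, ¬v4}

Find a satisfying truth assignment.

v1=T, v2=T, v3=F, v4=F, v5=F, v6=F, v7=T

Check each clause:
  1. {v4, v1, ¬v3} — v1 is true.
  2. {v6, ¬v5, v2} — v2 is true.
  3. {v4, ¬v7, v2} — v2 is true.
  4. {¬v2, ¬v5, ¬v1} — ¬v5 is true.
  5. {v1, v2, ¬v3} — v1 is true.
  6. {v1, v5, ¬v6} — v1 is true.
  7. {v1, ¬v2, v6} — v1 is true.
  8. {v3, ¬v2, ¬v6} — ¬v6 is true.
  9. {¬v1, ¬v5, v3} — ¬v5 is true.
  10. {v5, v3, ¬v6} — ¬v6 is true.
  11. {v5, ¬v2, ¬v4} — ¬v4 is true.
  12. {¬v2, ¬v6, v5} — ¬v6 is true.
  13. {v7, v4, ¬v1} — v7 is true.
  14. {v6, ¬v5, ¬v7} — ¬v5 is true.
  15. {¬v1, ¬v3, ¬v6} — ¬v6 is true.
  16. {v1, ¬v4, v6} — v1 is true.
  17. {v4, v3, ¬v6} — ¬v6 is true.
  18. {¬v2, v7, ¬v1} — v7 is true.
  19. {v1, v7, ¬v2} — v1 is true.
  20. {¬v6, v3, v2} — ¬v6 is true.
  21. {¬v3, ¬v4, v6} — ¬v4 is true.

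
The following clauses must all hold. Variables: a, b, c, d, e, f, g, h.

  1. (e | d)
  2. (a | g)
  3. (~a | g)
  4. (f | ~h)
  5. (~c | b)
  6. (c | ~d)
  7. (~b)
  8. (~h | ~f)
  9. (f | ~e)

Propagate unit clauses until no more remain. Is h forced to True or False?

False

(~b) is a unit clause: b = False.
(~c | b): since b = False, the clause reduces to (~c). c = False.
(~d | c) with c = False leaves only ~d, so d = False.
In (d | e), d is now false; e must hold, so e = True.
(f | ~e): since e = True, the clause reduces to (f). f = True.
(~h | ~f) with f = True leaves only ~h, so h = False.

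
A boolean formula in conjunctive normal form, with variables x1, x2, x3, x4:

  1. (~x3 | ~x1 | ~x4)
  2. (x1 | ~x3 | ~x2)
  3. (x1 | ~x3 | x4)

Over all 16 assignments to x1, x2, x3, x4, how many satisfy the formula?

11

Split on x1, then x3.
  x1=1, x3=1: remaining (x2,x4) ∈ {(0,0); (1,0)} — 2.
  x1=1, x3=0: remaining (x2,x4) ∈ {(0,0); (0,1); (1,0); (1,1)} — 4.
  x1=0, x3=1: remaining (x2,x4) ∈ {(0,1)} — 1.
  x1=0, x3=0: remaining (x2,x4) ∈ {(0,0); (0,1); (1,0); (1,1)} — 4.
Total: 2 + 4 + 1 + 4 = 11.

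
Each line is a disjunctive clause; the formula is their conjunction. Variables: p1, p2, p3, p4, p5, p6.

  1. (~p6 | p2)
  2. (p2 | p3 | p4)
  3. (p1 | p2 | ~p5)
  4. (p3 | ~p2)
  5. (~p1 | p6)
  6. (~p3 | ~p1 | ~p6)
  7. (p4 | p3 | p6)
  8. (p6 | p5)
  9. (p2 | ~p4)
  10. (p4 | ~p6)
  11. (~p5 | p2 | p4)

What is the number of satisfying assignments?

4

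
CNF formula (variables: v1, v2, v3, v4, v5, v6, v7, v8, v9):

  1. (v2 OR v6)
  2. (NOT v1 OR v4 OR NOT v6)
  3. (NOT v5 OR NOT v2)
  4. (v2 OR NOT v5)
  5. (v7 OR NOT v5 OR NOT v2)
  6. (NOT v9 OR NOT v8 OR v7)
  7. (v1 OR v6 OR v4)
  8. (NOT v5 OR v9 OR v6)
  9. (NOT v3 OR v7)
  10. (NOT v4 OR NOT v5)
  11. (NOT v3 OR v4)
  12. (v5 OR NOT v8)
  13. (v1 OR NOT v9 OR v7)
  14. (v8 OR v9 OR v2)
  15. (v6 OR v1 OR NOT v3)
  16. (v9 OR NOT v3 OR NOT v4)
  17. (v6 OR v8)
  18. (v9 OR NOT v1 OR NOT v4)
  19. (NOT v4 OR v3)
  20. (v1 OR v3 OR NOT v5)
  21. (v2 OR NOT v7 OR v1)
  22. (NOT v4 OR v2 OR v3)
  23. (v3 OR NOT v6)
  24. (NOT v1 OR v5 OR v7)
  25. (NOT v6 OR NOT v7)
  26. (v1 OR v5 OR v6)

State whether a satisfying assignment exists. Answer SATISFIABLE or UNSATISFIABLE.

UNSATISFIABLE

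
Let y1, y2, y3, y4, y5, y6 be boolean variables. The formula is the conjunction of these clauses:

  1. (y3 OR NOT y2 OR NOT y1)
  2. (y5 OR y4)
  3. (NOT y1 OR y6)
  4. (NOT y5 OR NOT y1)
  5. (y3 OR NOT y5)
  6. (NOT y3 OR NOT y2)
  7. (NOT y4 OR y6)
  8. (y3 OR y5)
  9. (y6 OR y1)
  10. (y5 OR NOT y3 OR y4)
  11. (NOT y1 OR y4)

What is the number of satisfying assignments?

The models are:
  y1=0 y2=0 y3=1 y4=0 y5=1 y6=1
  y1=0 y2=0 y3=1 y4=1 y5=0 y6=1
  y1=0 y2=0 y3=1 y4=1 y5=1 y6=1
  y1=1 y2=0 y3=1 y4=1 y5=0 y6=1
That's 4 in total.

4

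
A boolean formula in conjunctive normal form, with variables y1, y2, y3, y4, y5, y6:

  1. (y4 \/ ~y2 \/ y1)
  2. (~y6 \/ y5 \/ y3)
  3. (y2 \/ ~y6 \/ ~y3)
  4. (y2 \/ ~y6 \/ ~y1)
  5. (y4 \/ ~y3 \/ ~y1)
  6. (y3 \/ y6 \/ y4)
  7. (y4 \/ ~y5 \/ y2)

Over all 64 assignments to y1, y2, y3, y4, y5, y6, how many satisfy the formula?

25

Case analysis on y2 and y3:
  y2=T, y3=T: forces y4=T; y1, y5, y6 free → 2^3 = 8.
  y2=T, y3=F: 7 of the 16 assignments to (y1,y4,y5,y6) work.
  y2=F, y3=T: 5 of the 16 assignments to (y1,y4,y5,y6) work.
  y2=F, y3=F: 5 of the 16 assignments to (y1,y4,y5,y6) work.
Total: 8 + 7 + 5 + 5 = 25.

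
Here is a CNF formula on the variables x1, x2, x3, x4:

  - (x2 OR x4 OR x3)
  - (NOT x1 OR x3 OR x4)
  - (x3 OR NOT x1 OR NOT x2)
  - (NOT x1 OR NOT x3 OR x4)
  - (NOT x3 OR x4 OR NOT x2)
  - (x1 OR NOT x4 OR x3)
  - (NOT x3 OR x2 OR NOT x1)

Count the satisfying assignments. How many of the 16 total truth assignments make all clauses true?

6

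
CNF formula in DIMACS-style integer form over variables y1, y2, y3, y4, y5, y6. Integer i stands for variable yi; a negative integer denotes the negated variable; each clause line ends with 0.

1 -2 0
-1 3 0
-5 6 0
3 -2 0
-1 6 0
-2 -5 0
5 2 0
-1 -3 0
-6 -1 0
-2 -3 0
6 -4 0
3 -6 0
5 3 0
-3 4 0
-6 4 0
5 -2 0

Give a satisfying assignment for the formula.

y1 = F, y2 = F, y3 = T, y4 = T, y5 = T, y6 = T

Set y1 = False and propagate.
  then y2 is forced to False.
  then y5 is forced to True.
  then y6 is forced to True.
  then y3 is forced to True.
  then y4 is forced to True.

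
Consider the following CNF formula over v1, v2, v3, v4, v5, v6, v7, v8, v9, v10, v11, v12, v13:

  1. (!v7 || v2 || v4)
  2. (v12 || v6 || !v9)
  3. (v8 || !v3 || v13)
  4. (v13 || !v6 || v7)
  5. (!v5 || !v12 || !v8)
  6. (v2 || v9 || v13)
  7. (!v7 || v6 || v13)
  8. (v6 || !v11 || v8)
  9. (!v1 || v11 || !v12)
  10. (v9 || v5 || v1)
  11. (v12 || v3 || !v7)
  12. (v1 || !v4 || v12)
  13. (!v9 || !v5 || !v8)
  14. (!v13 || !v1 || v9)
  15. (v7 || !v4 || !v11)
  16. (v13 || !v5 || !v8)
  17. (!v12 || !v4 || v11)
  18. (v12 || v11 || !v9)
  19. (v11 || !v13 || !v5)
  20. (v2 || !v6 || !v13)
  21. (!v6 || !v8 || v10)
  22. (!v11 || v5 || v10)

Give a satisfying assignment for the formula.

v1=1, v2=1, v3=0, v4=0, v5=1, v6=1, v7=0, v8=0, v9=1, v10=0, v11=1, v12=1, v13=1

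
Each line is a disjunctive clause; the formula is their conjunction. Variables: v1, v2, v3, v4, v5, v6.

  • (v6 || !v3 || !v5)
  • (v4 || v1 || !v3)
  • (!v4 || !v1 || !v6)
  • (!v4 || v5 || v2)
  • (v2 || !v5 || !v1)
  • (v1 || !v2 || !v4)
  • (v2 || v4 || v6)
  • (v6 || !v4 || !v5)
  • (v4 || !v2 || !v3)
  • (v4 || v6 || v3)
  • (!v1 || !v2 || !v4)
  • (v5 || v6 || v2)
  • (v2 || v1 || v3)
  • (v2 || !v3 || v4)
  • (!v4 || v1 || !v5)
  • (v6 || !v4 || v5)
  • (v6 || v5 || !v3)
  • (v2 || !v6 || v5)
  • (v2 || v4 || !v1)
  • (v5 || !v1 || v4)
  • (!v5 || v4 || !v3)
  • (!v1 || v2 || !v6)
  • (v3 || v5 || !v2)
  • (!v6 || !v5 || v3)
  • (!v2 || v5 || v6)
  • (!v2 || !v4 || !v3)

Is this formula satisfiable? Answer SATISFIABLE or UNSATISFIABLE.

v4 = True:
  v5 = True:
    propagation gives v6=True, v1=False; an empty clause results — contradiction.
  v5 = False:
    propagation gives v2=True, v1=True; an empty clause results — contradiction.
v4 = False:
  v2 = True:
    propagation gives v3=False, v6=True, v5=True; an empty clause results — contradiction.
  v2 = False:
    propagation gives v6=True, v3=False, v1=True; an empty clause results — contradiction.
Every branch closes, so no satisfying assignment exists.

UNSATISFIABLE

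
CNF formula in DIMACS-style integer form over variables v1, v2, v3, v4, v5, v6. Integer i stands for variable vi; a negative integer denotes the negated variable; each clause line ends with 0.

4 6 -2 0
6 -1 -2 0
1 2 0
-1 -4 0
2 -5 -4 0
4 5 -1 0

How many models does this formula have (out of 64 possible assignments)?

18

Case analysis on v1 and v2:
  v1=T, v2=T: remaining (v3,v4,v5,v6) ∈ {(F,F,T,T); (T,F,T,T)} — 2.
  v1=T, v2=F: remaining (v3,v4,v5,v6) ∈ {(F,F,T,F); (F,F,T,T); (T,F,T,F); (T,F,T,T)} — 4.
  v1=F, v2=T: v3, v5 free; 3 ways for (v4,v6) × 2^2 = 12.
  v1=F, v2=F: a clause becomes empty — 0.
Total: 2 + 4 + 12 + 0 = 18.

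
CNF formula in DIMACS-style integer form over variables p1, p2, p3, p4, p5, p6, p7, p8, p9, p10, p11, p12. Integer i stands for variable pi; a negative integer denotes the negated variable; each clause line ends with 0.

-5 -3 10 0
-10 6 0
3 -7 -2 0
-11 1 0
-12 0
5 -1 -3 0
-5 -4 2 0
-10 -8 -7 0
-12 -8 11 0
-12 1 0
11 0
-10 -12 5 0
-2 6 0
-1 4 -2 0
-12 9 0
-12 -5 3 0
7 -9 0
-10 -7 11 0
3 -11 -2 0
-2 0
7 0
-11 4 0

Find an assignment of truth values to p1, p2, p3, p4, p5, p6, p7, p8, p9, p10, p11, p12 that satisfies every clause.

Unit propagation: (NOT p12) forces p12 = False.
(p11) is a unit clause, so p11 = True.
Unit propagation: (p1) forces p1 = True.
The clause (NOT p2) is unit: p2 must be False.
Unit propagation: (p7) forces p7 = True.
The clause (p4) is unit: p4 must be True.
Unit propagation: (NOT p5) forces p5 = False.
The clause (NOT p3) is unit: p3 must be False.
Pure literal: p6 appears only positively; assign p6 = True.
Pure literal: p10 appears only negated; assign p10 = False.
p8, p9 are now unconstrained; take p8 = True, p9 = True.
Check each clause:
  1. (NOT p5 OR p10 OR NOT p3) — NOT p5 is true.
  2. (p6 OR NOT p10) — p6 is true.
  3. (p3 OR NOT p7 OR NOT p2) — NOT p2 is true.
  4. (NOT p11 OR p1) — p1 is true.
  5. (NOT p12) — NOT p12 is true.
  6. (NOT p1 OR p5 OR NOT p3) — NOT p3 is true.
  7. (p2 OR NOT p4 OR NOT p5) — NOT p5 is true.
  8. (NOT p8 OR NOT p10 OR NOT p7) — NOT p10 is true.
  9. (p11 OR NOT p12 OR NOT p8) — p11 is true.
  10. (NOT p12 OR p1) — p1 is true.
  11. (p11) — p11 is true.
  12. (p5 OR NOT p10 OR NOT p12) — NOT p12 is true.
  13. (NOT p2 OR p6) — p6 is true.
  14. (NOT p2 OR p4 OR NOT p1) — p4 is true.
  15. (p9 OR NOT p12) — p9 is true.
  16. (p3 OR NOT p12 OR NOT p5) — NOT p12 is true.
  17. (p7 OR NOT p9) — p7 is true.
  18. (NOT p7 OR NOT p10 OR p11) — p11 is true.
  19. (NOT p11 OR p3 OR NOT p2) — NOT p2 is true.
  20. (NOT p2) — NOT p2 is true.
  21. (p7) — p7 is true.
  22. (p4 OR NOT p11) — p4 is true.

p1=True, p2=False, p3=False, p4=True, p5=False, p6=True, p7=True, p8=True, p9=True, p10=False, p11=True, p12=False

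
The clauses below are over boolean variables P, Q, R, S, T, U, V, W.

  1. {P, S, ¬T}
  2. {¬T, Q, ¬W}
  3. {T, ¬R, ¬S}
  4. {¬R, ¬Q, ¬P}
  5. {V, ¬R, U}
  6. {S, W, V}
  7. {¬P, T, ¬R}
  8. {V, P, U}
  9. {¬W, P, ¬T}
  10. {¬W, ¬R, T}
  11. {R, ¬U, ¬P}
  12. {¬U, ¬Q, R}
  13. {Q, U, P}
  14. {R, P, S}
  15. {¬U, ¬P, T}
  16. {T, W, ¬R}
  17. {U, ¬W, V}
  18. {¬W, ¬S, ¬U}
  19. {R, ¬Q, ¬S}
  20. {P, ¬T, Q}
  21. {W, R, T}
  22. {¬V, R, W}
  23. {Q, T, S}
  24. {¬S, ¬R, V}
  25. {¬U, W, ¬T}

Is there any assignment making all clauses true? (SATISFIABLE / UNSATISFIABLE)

SATISFIABLE

Set P = False and propagate.
Try Q = True.
For the remaining variables, R = True, S = True, T = True, U = False, V = True, W = False works.
So P=False, Q=True, R=True, S=True, T=True, U=False, V=True, W=False is a satisfying assignment.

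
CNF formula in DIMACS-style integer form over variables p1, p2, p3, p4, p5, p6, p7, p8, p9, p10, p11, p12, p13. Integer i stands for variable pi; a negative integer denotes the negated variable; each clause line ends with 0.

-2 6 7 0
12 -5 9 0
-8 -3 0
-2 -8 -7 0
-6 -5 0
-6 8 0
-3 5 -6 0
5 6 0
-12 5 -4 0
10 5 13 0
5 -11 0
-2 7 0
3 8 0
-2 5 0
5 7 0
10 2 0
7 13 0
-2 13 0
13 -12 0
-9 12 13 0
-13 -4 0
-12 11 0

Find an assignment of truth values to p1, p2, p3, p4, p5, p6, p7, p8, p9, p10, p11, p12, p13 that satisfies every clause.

p1=T, p2=T, p3=T, p4=F, p5=T, p6=F, p7=T, p8=F, p9=T, p10=F, p11=T, p12=T, p13=T

Check each clause:
  1. (!p2 || p7 || p6) — p7 is true.
  2. (p9 || p12 || !p5) — p9 is true.
  3. (!p3 || !p8) — !p8 is true.
  4. (!p7 || !p8 || !p2) — !p8 is true.
  5. (!p5 || !p6) — !p6 is true.
  6. (!p6 || p8) — !p6 is true.
  7. (!p6 || p5 || !p3) — !p6 is true.
  8. (p6 || p5) — p5 is true.
  9. (!p12 || !p4 || p5) — !p4 is true.
  10. (p10 || p5 || p13) — p13 is true.
  11. (!p11 || p5) — p5 is true.
  12. (!p2 || p7) — p7 is true.
  13. (p8 || p3) — p3 is true.
  14. (p5 || !p2) — p5 is true.
  15. (p5 || p7) — p5 is true.
  16. (p2 || p10) — p2 is true.
  17. (p7 || p13) — p13 is true.
  18. (p13 || !p2) — p13 is true.
  19. (p13 || !p12) — p13 is true.
  20. (!p9 || p12 || p13) — p12 is true.
  21. (!p13 || !p4) — !p4 is true.
  22. (p11 || !p12) — p11 is true.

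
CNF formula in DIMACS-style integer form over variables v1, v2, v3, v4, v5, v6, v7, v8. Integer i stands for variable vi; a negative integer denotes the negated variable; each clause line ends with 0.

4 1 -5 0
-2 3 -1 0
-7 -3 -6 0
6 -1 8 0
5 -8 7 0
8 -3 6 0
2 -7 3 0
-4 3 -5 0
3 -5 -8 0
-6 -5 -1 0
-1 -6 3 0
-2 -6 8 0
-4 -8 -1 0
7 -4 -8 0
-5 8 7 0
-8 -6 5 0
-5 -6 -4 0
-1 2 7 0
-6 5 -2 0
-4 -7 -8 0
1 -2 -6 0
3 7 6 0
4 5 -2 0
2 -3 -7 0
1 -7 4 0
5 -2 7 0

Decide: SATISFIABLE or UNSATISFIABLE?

Try v1 = False.
Try v2 = False.
Set v3 = True and propagate.
  then v7 is forced to False.
For the remaining variables, v4 = True, v5 = False, v6 = True, v8 = False works.
Every clause has at least one true literal under this assignment.
So v1=F, v2=F, v3=T, v4=T, v5=F, v6=T, v7=F, v8=F is a satisfying assignment.

SATISFIABLE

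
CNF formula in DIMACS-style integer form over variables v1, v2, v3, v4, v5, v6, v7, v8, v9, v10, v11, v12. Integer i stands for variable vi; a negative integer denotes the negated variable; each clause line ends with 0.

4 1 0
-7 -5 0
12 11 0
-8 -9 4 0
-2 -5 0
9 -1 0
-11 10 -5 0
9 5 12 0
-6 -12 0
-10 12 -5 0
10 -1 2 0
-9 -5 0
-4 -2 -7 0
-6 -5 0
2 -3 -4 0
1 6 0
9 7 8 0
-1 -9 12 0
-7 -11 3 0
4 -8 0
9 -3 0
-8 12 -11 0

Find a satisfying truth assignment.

v1=1  v2=1  v3=0  v4=0  v5=0  v6=0  v7=0  v8=0  v9=1  v10=0  v11=0  v12=1

Set v1 = True and propagate.
  then v9 is forced to True.
  then v5 is forced to False.
  then v12 is forced to True.
  then v6 is forced to False.
For the remaining variables, v2 = True, v3 = False, v4 = False, v7 = False, v8 = False, v10 = False, v11 = False works.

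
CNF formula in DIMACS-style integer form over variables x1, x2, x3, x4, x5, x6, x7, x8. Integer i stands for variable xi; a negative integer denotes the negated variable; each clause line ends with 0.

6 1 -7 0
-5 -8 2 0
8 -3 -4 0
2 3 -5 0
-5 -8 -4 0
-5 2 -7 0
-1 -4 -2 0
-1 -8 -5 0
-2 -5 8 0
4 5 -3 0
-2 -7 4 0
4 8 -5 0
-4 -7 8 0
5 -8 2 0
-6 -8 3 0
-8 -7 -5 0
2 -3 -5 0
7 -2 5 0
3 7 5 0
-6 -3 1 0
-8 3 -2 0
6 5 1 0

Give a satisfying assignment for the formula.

x1=False, x2=False, x3=False, x4=False, x5=False, x6=True, x7=True, x8=False

Check each clause:
  1. (x6 \/ x1 \/ ~x7) — x6 is true.
  2. (~x8 \/ x2 \/ ~x5) — ~x8 is true.
  3. (x8 \/ ~x3 \/ ~x4) — ~x4 is true.
  4. (~x5 \/ x2 \/ x3) — ~x5 is true.
  5. (~x4 \/ ~x5 \/ ~x8) — ~x8 is true.
  6. (~x7 \/ x2 \/ ~x5) — ~x5 is true.
  7. (~x4 \/ ~x1 \/ ~x2) — ~x4 is true.
  8. (~x1 \/ ~x5 \/ ~x8) — ~x8 is true.
  9. (~x2 \/ ~x5 \/ x8) — ~x5 is true.
  10. (~x3 \/ x4 \/ x5) — ~x3 is true.
  11. (~x7 \/ ~x2 \/ x4) — ~x2 is true.
  12. (x8 \/ ~x5 \/ x4) — ~x5 is true.
  13. (~x4 \/ x8 \/ ~x7) — ~x4 is true.
  14. (~x8 \/ x2 \/ x5) — ~x8 is true.
  15. (x3 \/ ~x6 \/ ~x8) — ~x8 is true.
  16. (~x8 \/ ~x7 \/ ~x5) — ~x8 is true.
  17. (~x3 \/ x2 \/ ~x5) — ~x5 is true.
  18. (~x2 \/ x5 \/ x7) — ~x2 is true.
  19. (x3 \/ x5 \/ x7) — x7 is true.
  20. (x1 \/ ~x6 \/ ~x3) — ~x3 is true.
  21. (~x2 \/ x3 \/ ~x8) — ~x8 is true.
  22. (x5 \/ x1 \/ x6) — x6 is true.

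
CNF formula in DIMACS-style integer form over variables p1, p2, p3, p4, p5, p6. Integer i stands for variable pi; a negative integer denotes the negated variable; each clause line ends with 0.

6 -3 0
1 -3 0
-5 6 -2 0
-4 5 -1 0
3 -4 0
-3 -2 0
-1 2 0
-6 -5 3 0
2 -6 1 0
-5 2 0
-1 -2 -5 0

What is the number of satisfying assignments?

The models are:
  p1=F p2=F p3=F p4=F p5=F p6=F
  p1=F p2=T p3=F p4=F p5=F p6=F
  p1=F p2=T p3=F p4=F p5=F p6=T
  p1=T p2=T p3=F p4=F p5=F p6=F
  p1=T p2=T p3=F p4=F p5=F p6=T
Count: 5.

5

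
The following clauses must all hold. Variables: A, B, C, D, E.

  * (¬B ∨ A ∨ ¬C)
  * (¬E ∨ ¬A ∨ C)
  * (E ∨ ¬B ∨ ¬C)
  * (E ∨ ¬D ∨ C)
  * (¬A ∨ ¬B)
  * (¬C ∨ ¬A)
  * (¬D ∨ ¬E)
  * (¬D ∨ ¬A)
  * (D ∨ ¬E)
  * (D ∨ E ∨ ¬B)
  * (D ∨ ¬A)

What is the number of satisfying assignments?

3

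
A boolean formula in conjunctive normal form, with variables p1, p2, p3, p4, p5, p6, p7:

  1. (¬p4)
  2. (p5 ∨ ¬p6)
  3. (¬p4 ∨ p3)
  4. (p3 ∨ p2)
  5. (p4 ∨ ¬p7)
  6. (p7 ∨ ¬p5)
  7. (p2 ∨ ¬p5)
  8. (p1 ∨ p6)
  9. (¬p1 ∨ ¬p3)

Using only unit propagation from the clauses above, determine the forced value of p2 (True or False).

(¬p4) is a unit clause: p4 = False.
(¬p7 ∨ p4): since p4 = False, the clause reduces to (¬p7). p7 = False.
(¬p5 ∨ p7): since p7 = False, the clause reduces to (¬p5). p5 = False.
In (p5 ∨ ¬p6), p5 is now false; ¬p6 must hold, so p6 = False.
(p6 ∨ p1) with p6 = False leaves only p1, so p1 = True.
(¬p1 ∨ ¬p3): since p1 = True, the clause reduces to (¬p3). p3 = False.
From (p2 ∨ p3) and p3 = False: p2 = True.

True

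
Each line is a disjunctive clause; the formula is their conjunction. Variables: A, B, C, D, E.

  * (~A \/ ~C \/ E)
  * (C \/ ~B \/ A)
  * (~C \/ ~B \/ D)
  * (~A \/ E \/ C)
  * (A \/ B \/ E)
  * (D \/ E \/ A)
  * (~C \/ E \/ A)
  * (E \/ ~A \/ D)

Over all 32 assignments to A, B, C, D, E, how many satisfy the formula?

Case analysis on A and E:
  A=T, E=T: 7 of the 8 assignments to (B,C,D) work.
  A=T, E=F: a clause becomes empty — 0.
  A=F, E=T: 5 of the 8 assignments to (B,C,D) work.
  A=F, E=F: a clause becomes empty — 0.
Total: 7 + 0 + 5 + 0 = 12.

12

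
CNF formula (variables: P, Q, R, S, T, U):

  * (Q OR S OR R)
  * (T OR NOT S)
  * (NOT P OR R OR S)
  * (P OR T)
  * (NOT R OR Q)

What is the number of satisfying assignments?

20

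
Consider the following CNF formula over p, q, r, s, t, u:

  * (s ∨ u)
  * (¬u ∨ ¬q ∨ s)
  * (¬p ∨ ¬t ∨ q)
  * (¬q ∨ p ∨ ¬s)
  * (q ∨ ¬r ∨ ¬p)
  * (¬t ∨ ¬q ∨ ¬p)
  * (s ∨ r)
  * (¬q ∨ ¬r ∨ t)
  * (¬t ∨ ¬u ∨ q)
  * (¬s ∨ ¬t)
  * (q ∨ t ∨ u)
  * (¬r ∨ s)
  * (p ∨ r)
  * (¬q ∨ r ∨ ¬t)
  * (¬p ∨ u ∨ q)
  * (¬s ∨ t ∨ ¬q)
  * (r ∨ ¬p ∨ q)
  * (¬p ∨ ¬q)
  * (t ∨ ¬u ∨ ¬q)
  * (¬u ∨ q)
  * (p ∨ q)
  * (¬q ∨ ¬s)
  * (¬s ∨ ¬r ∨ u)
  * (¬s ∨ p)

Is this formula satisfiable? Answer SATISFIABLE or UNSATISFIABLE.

UNSATISFIABLE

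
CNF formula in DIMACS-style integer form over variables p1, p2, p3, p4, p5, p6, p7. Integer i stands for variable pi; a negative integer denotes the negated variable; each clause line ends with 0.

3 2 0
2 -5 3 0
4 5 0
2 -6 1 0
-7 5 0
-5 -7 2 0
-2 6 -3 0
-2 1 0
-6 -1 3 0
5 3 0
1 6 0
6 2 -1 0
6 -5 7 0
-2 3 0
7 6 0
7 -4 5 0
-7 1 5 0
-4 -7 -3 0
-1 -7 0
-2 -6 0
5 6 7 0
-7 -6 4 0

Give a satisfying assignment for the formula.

p1=T, p2=F, p3=T, p4=T, p5=T, p6=T, p7=F

Try p1 = True.
  then p7 is forced to False.
  then p6 is forced to True.
  then p3 is forced to True.
  then p2 is forced to False.
The remaining clauses are satisfied by p4 = True, p5 = True.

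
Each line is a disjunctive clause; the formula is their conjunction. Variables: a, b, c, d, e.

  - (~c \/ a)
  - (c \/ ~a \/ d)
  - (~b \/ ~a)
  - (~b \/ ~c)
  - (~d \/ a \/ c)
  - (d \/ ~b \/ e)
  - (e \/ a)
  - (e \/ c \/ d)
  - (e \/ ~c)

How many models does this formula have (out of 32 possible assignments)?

6

Satisfying assignments:
  a=F b=F c=F d=F e=T
  a=F b=T c=F d=F e=T
  a=T b=F c=F d=T e=F
  a=T b=F c=F d=T e=T
  a=T b=F c=T d=F e=T
  a=T b=F c=T d=T e=T
That's 6 in total.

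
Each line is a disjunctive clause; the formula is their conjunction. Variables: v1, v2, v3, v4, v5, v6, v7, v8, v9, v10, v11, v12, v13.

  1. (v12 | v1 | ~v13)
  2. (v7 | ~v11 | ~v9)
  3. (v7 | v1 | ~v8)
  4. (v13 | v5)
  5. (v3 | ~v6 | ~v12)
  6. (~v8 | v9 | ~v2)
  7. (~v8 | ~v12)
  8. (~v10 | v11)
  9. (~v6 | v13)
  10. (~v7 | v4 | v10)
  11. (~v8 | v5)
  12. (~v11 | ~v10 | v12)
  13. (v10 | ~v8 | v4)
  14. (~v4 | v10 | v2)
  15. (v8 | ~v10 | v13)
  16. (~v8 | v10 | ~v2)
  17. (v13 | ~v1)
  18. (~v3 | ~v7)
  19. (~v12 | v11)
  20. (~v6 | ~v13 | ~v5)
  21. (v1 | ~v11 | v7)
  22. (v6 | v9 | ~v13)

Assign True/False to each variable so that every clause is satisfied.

v1=True, v2=True, v3=True, v4=False, v5=False, v6=True, v7=False, v8=False, v9=False, v10=False, v11=False, v12=False, v13=True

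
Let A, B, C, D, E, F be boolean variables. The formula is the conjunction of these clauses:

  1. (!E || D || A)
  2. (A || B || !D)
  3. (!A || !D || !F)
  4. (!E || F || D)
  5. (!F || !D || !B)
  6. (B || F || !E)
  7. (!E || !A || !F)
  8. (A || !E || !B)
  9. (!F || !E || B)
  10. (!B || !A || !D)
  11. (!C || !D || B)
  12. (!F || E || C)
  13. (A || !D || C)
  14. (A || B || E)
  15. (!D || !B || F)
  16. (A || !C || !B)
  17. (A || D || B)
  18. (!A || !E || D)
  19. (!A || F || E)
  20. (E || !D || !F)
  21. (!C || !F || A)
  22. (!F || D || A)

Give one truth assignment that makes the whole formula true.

Set A = True and propagate.
Try B = False.
For the remaining variables, C = True, D = False, E = False, F = True works.

A=1, B=0, C=1, D=0, E=0, F=1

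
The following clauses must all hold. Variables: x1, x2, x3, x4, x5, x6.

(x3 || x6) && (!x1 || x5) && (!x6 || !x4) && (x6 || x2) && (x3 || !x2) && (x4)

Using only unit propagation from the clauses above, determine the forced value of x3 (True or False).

(x4) stands alone — x4 = True.
From (!x6 || !x4) and x4 = True: x6 = False.
In (x3 || x6), x6 is now false; x3 must hold, so x3 = True.

True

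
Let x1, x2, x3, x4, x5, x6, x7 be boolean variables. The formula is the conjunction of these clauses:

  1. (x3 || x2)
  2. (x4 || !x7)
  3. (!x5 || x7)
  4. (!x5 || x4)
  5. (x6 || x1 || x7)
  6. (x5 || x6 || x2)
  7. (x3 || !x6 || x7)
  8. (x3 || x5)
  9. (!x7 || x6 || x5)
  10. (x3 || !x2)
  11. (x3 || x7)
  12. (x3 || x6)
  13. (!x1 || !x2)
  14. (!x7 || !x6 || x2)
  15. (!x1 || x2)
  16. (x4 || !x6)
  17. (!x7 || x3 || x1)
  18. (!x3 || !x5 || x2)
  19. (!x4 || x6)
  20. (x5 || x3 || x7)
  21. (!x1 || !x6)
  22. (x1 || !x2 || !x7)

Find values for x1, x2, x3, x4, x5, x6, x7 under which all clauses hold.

x1=F, x2=F, x3=T, x4=T, x5=F, x6=T, x7=F

Set x1 = False and propagate.
For the remaining variables, x2 = False, x3 = True, x4 = True, x5 = False, x6 = True, x7 = False works.
Every clause has at least one true literal under this assignment.
Check each clause:
  1. (x3 || x2) — x3 is true.
  2. (!x7 || x4) — !x7 is true.
  3. (x7 || !x5) — !x5 is true.
  4. (x4 || !x5) — !x5 is true.
  5. (x6 || x7 || x1) — x6 is true.
  6. (x2 || x6 || x5) — x6 is true.
  7. (!x6 || x3 || x7) — x3 is true.
  8. (x3 || x5) — x3 is true.
  9. (x5 || !x7 || x6) — !x7 is true.
  10. (x3 || !x2) — x3 is true.
  11. (x7 || x3) — x3 is true.
  12. (x3 || x6) — x3 is true.
  13. (!x1 || !x2) — !x2 is true.
  14. (!x6 || !x7 || x2) — !x7 is true.
  15. (x2 || !x1) — !x1 is true.
  16. (x4 || !x6) — x4 is true.
  17. (x3 || !x7 || x1) — !x7 is true.
  18. (!x3 || x2 || !x5) — !x5 is true.
  19. (x6 || !x4) — x6 is true.
  20. (x5 || x7 || x3) — x3 is true.
  21. (!x6 || !x1) — !x1 is true.
  22. (!x2 || !x7 || x1) — !x7 is true.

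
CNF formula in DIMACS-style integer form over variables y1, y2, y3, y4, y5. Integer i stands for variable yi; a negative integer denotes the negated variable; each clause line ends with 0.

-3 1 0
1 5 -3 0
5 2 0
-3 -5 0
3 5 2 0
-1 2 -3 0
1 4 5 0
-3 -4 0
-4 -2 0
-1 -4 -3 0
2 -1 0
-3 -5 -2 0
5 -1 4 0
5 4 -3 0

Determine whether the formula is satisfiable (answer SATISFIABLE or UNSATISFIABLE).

Set y1 = True and propagate.
  then y2 is forced to True.
  then y4 is forced to False.
  then y5 is forced to True.
  then y3 is forced to False.
So y1=T  y2=T  y3=F  y4=F  y5=T is a satisfying assignment.

SATISFIABLE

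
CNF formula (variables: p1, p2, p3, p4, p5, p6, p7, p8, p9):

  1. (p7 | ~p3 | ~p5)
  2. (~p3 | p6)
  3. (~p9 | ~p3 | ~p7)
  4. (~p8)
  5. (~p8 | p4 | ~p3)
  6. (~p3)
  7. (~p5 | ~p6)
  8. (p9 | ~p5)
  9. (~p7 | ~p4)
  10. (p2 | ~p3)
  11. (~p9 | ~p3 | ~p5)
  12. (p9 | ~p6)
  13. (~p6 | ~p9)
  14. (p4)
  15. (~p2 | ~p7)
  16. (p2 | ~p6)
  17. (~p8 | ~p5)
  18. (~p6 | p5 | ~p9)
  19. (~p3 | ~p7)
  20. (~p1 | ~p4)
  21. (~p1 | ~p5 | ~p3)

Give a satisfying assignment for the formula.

p1=False, p2=True, p3=False, p4=True, p5=True, p6=False, p7=False, p8=False, p9=True

The clause (~p8) is unit: p8 must be False.
The clause (~p3) is unit: p3 must be False.
(p4) is a unit clause, so p4 = True.
The clause (~p7) is unit: p7 must be False.
Unit propagation: (~p1) forces p1 = False.
Pure literal: p2 appears only positively; assign p2 = True.
Pure literal: p6 appears only negated; assign p6 = False.
Branch on p5: take p5 = True.
  then p9 is forced to True.
Check each clause:
  1. (~p3 | p7 | ~p5) — ~p3 is true.
  2. (p6 | ~p3) — ~p3 is true.
  3. (~p9 | ~p7 | ~p3) — ~p7 is true.
  4. (~p8) — ~p8 is true.
  5. (p4 | ~p3 | ~p8) — ~p8 is true.
  6. (~p3) — ~p3 is true.
  7. (~p6 | ~p5) — ~p6 is true.
  8. (p9 | ~p5) — p9 is true.
  9. (~p4 | ~p7) — ~p7 is true.
  10. (p2 | ~p3) — p2 is true.
  11. (~p9 | ~p3 | ~p5) — ~p3 is true.
  12. (p9 | ~p6) — p9 is true.
  13. (~p9 | ~p6) — ~p6 is true.
  14. (p4) — p4 is true.
  15. (~p7 | ~p2) — ~p7 is true.
  16. (p2 | ~p6) — p2 is true.
  17. (~p5 | ~p8) — ~p8 is true.
  18. (~p6 | ~p9 | p5) — ~p6 is true.
  19. (~p7 | ~p3) — ~p7 is true.
  20. (~p4 | ~p1) — ~p1 is true.
  21. (~p3 | ~p5 | ~p1) — ~p3 is true.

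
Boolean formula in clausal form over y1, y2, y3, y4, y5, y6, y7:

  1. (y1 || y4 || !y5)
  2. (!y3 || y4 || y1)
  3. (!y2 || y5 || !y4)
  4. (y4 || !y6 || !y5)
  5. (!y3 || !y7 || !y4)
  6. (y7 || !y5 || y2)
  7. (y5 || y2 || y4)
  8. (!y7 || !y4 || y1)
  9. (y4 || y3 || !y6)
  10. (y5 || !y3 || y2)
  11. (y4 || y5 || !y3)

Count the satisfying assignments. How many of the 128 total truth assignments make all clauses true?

Split on y4, then y5.
  y4=1, y5=1: y6 free; 6 ways for (y1,y2,y3,y7) × 2^1 = 12.
  y4=1, y5=0: y6 free; 3 ways for (y1,y2,y3,y7) × 2^1 = 6.
  y4=0, y5=1: y3 free; 3 ways for (y1,y2,y6,y7) × 2^1 = 6.
  y4=0, y5=0: remaining (y1,y2,y3,y6,y7) ∈ {(0,1,0,0,0); (0,1,0,0,1); (1,1,0,0,0); (1,1,0,0,1)} — 4.
Total: 12 + 6 + 6 + 4 = 28.

28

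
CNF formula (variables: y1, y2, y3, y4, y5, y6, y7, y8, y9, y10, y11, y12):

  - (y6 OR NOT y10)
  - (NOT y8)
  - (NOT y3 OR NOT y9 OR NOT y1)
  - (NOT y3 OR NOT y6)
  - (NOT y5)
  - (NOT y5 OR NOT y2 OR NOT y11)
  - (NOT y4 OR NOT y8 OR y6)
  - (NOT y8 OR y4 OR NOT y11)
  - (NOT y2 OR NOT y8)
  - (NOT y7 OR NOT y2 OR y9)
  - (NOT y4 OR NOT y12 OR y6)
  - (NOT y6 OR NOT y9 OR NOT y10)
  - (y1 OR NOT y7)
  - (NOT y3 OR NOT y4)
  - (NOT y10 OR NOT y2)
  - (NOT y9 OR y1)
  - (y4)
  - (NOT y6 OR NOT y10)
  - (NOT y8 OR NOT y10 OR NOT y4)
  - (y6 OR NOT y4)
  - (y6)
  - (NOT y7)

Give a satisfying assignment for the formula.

y1 = True, y2 = True, y3 = False, y4 = True, y5 = False, y6 = True, y7 = False, y8 = False, y9 = True, y10 = False, y11 = True, y12 = False

Check each clause:
  1. (NOT y10 OR y6) — y6 is true.
  2. (NOT y8) — NOT y8 is true.
  3. (NOT y9 OR NOT y3 OR NOT y1) — NOT y3 is true.
  4. (NOT y3 OR NOT y6) — NOT y3 is true.
  5. (NOT y5) — NOT y5 is true.
  6. (NOT y11 OR NOT y5 OR NOT y2) — NOT y5 is true.
  7. (y6 OR NOT y4 OR NOT y8) — NOT y8 is true.
  8. (y4 OR NOT y8 OR NOT y11) — NOT y8 is true.
  9. (NOT y8 OR NOT y2) — NOT y8 is true.
  10. (NOT y2 OR NOT y7 OR y9) — y9 is true.
  11. (y6 OR NOT y12 OR NOT y4) — NOT y12 is true.
  12. (NOT y6 OR NOT y9 OR NOT y10) — NOT y10 is true.
  13. (NOT y7 OR y1) — y1 is true.
  14. (NOT y3 OR NOT y4) — NOT y3 is true.
  15. (NOT y10 OR NOT y2) — NOT y10 is true.
  16. (NOT y9 OR y1) — y1 is true.
  17. (y4) — y4 is true.
  18. (NOT y10 OR NOT y6) — NOT y10 is true.
  19. (NOT y10 OR NOT y8 OR NOT y4) — NOT y8 is true.
  20. (NOT y4 OR y6) — y6 is true.
  21. (y6) — y6 is true.
  22. (NOT y7) — NOT y7 is true.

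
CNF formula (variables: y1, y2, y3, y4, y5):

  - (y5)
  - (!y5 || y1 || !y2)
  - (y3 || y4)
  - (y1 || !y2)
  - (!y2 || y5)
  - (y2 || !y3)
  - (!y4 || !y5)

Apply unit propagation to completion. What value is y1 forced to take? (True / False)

(y5) stands alone — y5 = True.
(!y4 || !y5) with y5 = True leaves only !y4, so y4 = False.
(y4 || y3): since y4 = False, the clause reduces to (y3). y3 = True.
(!y3 || y2) with y3 = True leaves only y2, so y2 = True.
From (y1 || !y2 || !y5) and y5 = True, y2 = True: y1 = True.

True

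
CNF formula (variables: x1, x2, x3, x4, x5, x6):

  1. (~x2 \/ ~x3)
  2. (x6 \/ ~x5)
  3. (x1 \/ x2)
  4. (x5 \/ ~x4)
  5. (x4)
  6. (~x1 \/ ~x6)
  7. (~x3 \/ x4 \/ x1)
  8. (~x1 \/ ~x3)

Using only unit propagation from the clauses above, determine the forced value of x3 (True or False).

(x4) stands alone — x4 = True.
In (x5 \/ ~x4), ~x4 is now false; x5 must hold, so x5 = True.
From (x6 \/ ~x5) and x5 = True: x6 = True.
From (~x6 \/ ~x1) and x6 = True: x1 = False.
From (x2 \/ x1) and x1 = False: x2 = True.
In (~x2 \/ ~x3), ~x2 is now false; ~x3 must hold, so x3 = False.

False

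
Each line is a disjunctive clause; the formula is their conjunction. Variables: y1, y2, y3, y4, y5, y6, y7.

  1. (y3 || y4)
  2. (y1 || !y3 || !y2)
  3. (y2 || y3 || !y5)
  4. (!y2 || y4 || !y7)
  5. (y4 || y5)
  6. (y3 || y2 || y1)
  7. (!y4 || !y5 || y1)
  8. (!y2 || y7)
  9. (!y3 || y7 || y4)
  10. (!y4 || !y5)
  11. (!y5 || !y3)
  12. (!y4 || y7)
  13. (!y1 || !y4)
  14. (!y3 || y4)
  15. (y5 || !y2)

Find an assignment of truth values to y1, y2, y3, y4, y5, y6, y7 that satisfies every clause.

y1 = False, y2 = False, y3 = True, y4 = True, y5 = False, y6 = False, y7 = True

Check each clause:
  1. (y3 || y4) — y3 is true.
  2. (!y3 || y1 || !y2) — !y2 is true.
  3. (y3 || !y5 || y2) — y3 is true.
  4. (!y7 || y4 || !y2) — y4 is true.
  5. (y4 || y5) — y4 is true.
  6. (y2 || y1 || y3) — y3 is true.
  7. (!y5 || !y4 || y1) — !y5 is true.
  8. (y7 || !y2) — !y2 is true.
  9. (!y3 || y4 || y7) — y4 is true.
  10. (!y4 || !y5) — !y5 is true.
  11. (!y3 || !y5) — !y5 is true.
  12. (!y4 || y7) — y7 is true.
  13. (!y4 || !y1) — !y1 is true.
  14. (y4 || !y3) — y4 is true.
  15. (!y2 || y5) — !y2 is true.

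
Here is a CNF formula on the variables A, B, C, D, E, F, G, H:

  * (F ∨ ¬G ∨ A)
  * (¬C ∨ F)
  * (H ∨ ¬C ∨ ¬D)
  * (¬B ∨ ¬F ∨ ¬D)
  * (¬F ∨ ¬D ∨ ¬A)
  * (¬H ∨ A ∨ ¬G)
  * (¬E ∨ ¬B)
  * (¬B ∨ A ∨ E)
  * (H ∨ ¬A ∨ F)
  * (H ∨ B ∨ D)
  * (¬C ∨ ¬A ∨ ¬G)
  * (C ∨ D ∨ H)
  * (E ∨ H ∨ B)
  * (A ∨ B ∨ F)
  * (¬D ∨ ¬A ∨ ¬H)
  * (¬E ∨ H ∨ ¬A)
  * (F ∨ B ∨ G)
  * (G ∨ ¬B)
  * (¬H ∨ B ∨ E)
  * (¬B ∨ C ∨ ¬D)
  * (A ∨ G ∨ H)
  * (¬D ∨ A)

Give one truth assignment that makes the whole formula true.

A=T, B=F, C=T, D=F, E=T, F=T, G=F, H=T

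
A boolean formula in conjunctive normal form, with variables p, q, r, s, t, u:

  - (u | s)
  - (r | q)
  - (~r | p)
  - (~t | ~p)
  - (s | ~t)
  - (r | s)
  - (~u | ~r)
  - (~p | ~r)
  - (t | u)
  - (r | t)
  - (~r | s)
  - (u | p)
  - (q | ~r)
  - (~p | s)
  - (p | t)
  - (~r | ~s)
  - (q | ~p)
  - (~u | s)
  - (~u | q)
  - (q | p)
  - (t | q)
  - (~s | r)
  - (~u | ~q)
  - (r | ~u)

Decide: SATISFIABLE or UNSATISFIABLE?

UNSATISFIABLE

r = True:
  propagation gives p=True; an empty clause results — contradiction.
r = False:
  propagation gives q=True, s=True; an empty clause results — contradiction.
Every branch closes, so no satisfying assignment exists.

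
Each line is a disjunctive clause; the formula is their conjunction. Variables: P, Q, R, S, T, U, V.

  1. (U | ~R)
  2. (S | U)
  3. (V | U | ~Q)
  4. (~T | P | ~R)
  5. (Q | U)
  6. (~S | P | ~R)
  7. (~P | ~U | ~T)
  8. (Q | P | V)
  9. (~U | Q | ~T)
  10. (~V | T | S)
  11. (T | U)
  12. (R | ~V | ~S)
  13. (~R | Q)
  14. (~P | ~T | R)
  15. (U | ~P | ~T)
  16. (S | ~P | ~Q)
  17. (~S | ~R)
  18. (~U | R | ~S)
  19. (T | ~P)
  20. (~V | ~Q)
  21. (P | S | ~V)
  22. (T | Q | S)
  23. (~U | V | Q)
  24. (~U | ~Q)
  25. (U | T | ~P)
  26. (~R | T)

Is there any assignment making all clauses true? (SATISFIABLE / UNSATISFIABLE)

U = True:
  propagation gives Q=False, T=False, R=False, S=False; an empty clause results — contradiction.
U = False:
  propagation gives R=False, S=True, Q=True, V=True; an empty clause results — contradiction.
Every branch closes, so no satisfying assignment exists.

UNSATISFIABLE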